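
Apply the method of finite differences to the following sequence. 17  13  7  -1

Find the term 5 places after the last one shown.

First differences: -4 , -6 , -8
Second differences: -2 , -2
Second differences constant at -2.
-8 − 2 = -10;  -1 − 10 = -11
-10 − 2 = -12;  -11 − 12 = -23
-12 − 2 = -14;  -23 − 14 = -37
-14 − 2 = -16;  -37 − 16 = -53
-16 − 2 = -18;  -53 − 18 = -71

-71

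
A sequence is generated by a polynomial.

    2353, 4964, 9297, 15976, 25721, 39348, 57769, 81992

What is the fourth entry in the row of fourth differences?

96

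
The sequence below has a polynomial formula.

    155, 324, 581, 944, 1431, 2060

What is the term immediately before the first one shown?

56

First differences: 169  257  363  487  629
Second differences: 88  106  124  142
Third differences: 18  18  18
The third differences are constant at 18.
Work back: 88 − 18 = 70;  169 − 70 = 99;  155 − 99 = 56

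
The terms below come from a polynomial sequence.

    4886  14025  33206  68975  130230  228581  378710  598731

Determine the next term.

910550

9139, 19181, 35769, 61255, 98351, 150129, 220021
10042, 16588, 25486, 37096, 51778, 69892
6546, 8898, 11610, 14682, 18114
2352, 2712, 3072, 3432
360, 360, 360
Constant fifth difference = 360, so extend:
3432 + 360 = 3792;  18114 + 3792 = 21906;  69892 + 21906 = 91798;  220021 + 91798 = 311819;  598731 + 311819 = 910550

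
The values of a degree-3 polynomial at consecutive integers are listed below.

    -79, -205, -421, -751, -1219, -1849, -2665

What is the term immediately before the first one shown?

First differences: -126, -216, -330, -468, -630, -816
Second differences: -90, -114, -138, -162, -186
Third differences: -24, -24, -24, -24
The third differences are constant at -24.
Work back: -90 + 24 = -66;  -126 + 66 = -60;  -79 + 60 = -19

-19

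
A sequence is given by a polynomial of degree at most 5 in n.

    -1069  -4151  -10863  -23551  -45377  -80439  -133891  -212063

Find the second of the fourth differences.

D1: -3082, -6712, -12688, -21826, -35062, -53452, -78172
D2: -3630, -5976, -9138, -13236, -18390, -24720
D3: -2346, -3162, -4098, -5154, -6330
D4: -816, -936, -1056, -1176
D5: -120, -120, -120

-936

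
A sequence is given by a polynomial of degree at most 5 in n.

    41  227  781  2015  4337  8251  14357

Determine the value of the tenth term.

186, 554, 1234, 2322, 3914, 6106
368, 680, 1088, 1592, 2192
312, 408, 504, 600
96, 96, 96
Constant fourth difference = 96, so extend:
600 + 96 = 696;  2192 + 696 = 2888;  6106 + 2888 = 8994;  14357 + 8994 = 23351
696 + 96 = 792;  2888 + 792 = 3680;  8994 + 3680 = 12674;  23351 + 12674 = 36025
792 + 96 = 888;  3680 + 888 = 4568;  12674 + 4568 = 17242;  36025 + 17242 = 53267

53267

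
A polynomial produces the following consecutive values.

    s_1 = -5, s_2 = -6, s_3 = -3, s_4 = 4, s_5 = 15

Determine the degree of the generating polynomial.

2

First differences: -1, 3, 7, 11
Second differences: 4, 4, 4
The second differences are constant, so the polynomial has degree 2.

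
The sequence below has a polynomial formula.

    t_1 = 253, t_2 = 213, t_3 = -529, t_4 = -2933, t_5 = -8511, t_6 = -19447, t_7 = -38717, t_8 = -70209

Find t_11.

-293097

D1: -40  -742  -2404  -5578  -10936  -19270  -31492
D2: -702  -1662  -3174  -5358  -8334  -12222
D3: -960  -1512  -2184  -2976  -3888
D4: -552  -672  -792  -912
D5: -120  -120  -120
Constant fifth difference = -120, so extend:
-912 − 120 = -1032;  -3888 − 1032 = -4920;  -12222 − 4920 = -17142;  -31492 − 17142 = -48634;  -70209 − 48634 = -118843
-1032 − 120 = -1152;  -4920 − 1152 = -6072;  -17142 − 6072 = -23214;  -48634 − 23214 = -71848;  -118843 − 71848 = -190691
-1152 − 120 = -1272;  -6072 − 1272 = -7344;  -23214 − 7344 = -30558;  -71848 − 30558 = -102406;  -190691 − 102406 = -293097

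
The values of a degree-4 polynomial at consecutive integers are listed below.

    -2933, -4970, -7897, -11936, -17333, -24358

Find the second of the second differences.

-1112

Δ: -2037, -2927, -4039, -5397, -7025
Δ²: -890, -1112, -1358, -1628
Δ³: -222, -246, -270
Δ⁴: -24, -24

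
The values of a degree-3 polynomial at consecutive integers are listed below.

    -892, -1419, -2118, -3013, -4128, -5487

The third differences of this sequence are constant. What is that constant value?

-24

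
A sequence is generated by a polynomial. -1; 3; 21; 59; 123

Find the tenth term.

First differences: 4  18  38  64
Second differences: 14  20  26
Third differences: 6  6
Third differences constant at 6.
26 + 6 = 32;  64 + 32 = 96;  123 + 96 = 219
32 + 6 = 38;  96 + 38 = 134;  219 + 134 = 353
38 + 6 = 44;  134 + 44 = 178;  353 + 178 = 531
44 + 6 = 50;  178 + 50 = 228;  531 + 228 = 759
50 + 6 = 56;  228 + 56 = 284;  759 + 284 = 1043

1043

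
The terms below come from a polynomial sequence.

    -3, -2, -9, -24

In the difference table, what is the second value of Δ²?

-8

D1: 1, -7, -15
D2: -8, -8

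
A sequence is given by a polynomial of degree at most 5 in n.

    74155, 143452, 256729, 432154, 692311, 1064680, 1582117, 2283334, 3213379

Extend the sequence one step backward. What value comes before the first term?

First differences: 69297, 113277, 175425, 260157, 372369, 517437, 701217, 930045
Second differences: 43980, 62148, 84732, 112212, 145068, 183780, 228828
Third differences: 18168, 22584, 27480, 32856, 38712, 45048
Fourth differences: 4416, 4896, 5376, 5856, 6336
Fifth differences: 480, 480, 480, 480
The fifth differences are constant at 480.
Work back: 4416 − 480 = 3936;  18168 − 3936 = 14232;  43980 − 14232 = 29748;  69297 − 29748 = 39549;  74155 − 39549 = 34606

34606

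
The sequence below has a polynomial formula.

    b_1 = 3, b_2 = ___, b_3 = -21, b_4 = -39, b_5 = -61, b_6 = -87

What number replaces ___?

-7

Using the last 4 terms:
-18  -22  -26
-4  -4
Constant second difference = -4.
Extend backward: -18 + 4 = -14;  -21 + 14 = -7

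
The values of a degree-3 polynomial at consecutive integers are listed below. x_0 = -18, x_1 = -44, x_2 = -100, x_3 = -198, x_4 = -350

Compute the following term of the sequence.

-568

First differences: -26  -56  -98  -152
Second differences: -30  -42  -54
Third differences: -12  -12
The third differences are constant (-12).
-54 − 12 = -66;  -152 − 66 = -218;  -350 − 218 = -568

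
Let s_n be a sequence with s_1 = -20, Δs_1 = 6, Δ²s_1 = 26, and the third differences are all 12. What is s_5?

208

Build the table forward from the leading diagonal:
D3: 12, 12, 12, 12, 12
D2: 26, 38, 50, 62, 74
D1: 6, 32, 70, 120, 182
s: -20, -14, 18, 88, 208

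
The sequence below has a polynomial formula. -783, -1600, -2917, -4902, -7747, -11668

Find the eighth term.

-23722

D1: -817  -1317  -1985  -2845  -3921
D2: -500  -668  -860  -1076
D3: -168  -192  -216
D4: -24  -24
Fourth differences constant at -24.
-216 − 24 = -240;  -1076 − 240 = -1316;  -3921 − 1316 = -5237;  -11668 − 5237 = -16905
-240 − 24 = -264;  -1316 − 264 = -1580;  -5237 − 1580 = -6817;  -16905 − 6817 = -23722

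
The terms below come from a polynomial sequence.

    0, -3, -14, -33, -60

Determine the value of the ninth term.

-248

-3, -11, -19, -27
-8, -8, -8
Constant second difference = -8, so extend:
-27 − 8 = -35;  -60 − 35 = -95
-35 − 8 = -43;  -95 − 43 = -138
-43 − 8 = -51;  -138 − 51 = -189
-51 − 8 = -59;  -189 − 59 = -248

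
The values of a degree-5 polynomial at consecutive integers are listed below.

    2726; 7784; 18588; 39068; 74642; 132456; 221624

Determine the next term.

353468

5058, 10804, 20480, 35574, 57814, 89168
5746, 9676, 15094, 22240, 31354
3930, 5418, 7146, 9114
1488, 1728, 1968
240, 240
Fifth differences constant at 240.
1968 + 240 = 2208;  9114 + 2208 = 11322;  31354 + 11322 = 42676;  89168 + 42676 = 131844;  221624 + 131844 = 353468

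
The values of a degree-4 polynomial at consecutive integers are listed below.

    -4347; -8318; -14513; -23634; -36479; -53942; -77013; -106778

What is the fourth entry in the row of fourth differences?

Δ: -3971, -6195, -9121, -12845, -17463, -23071, -29765
Δ²: -2224, -2926, -3724, -4618, -5608, -6694
Δ³: -702, -798, -894, -990, -1086
Δ⁴: -96, -96, -96, -96

-96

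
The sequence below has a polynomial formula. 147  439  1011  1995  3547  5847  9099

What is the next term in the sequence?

13531

Δ: 292, 572, 984, 1552, 2300, 3252
Δ²: 280, 412, 568, 748, 952
Δ³: 132, 156, 180, 204
Δ⁴: 24, 24, 24
Constant fourth difference = 24, so extend:
204 + 24 = 228;  952 + 228 = 1180;  3252 + 1180 = 4432;  9099 + 4432 = 13531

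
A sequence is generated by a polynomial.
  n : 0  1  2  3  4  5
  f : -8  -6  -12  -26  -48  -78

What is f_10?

2 , -6 , -14 , -22 , -30
-8 , -8 , -8 , -8
Second differences constant at -8.
-30 − 8 = -38;  -78 − 38 = -116
-38 − 8 = -46;  -116 − 46 = -162
-46 − 8 = -54;  -162 − 54 = -216
-54 − 8 = -62;  -216 − 62 = -278
-62 − 8 = -70;  -278 − 70 = -348

-348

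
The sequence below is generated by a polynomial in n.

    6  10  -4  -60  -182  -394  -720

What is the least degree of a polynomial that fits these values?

3

First differences: 4, -14, -56, -122, -212, -326
Second differences: -18, -42, -66, -90, -114
Third differences: -24, -24, -24, -24
The third differences are constant, so the polynomial has degree 3.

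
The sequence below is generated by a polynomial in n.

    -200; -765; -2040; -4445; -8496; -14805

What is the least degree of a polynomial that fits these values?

D1: -565, -1275, -2405, -4051, -6309
D2: -710, -1130, -1646, -2258
D3: -420, -516, -612
D4: -96, -96
The fourth differences are constant, so the polynomial has degree 4.

4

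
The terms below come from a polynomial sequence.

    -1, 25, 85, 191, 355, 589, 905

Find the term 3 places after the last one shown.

First differences: 26, 60, 106, 164, 234, 316
Second differences: 34, 46, 58, 70, 82
Third differences: 12, 12, 12, 12
The third differences are constant (12).
82 + 12 = 94;  316 + 94 = 410;  905 + 410 = 1315
94 + 12 = 106;  410 + 106 = 516;  1315 + 516 = 1831
106 + 12 = 118;  516 + 118 = 634;  1831 + 634 = 2465

2465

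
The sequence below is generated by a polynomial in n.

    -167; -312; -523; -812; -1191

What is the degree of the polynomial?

Δ: -145, -211, -289, -379
Δ²: -66, -78, -90
Δ³: -12, -12
The third differences are constant, so the polynomial has degree 3.

3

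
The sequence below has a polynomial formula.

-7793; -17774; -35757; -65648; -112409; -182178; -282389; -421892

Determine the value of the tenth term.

Δ: -9981 , -17983 , -29891 , -46761 , -69769 , -100211 , -139503
Δ²: -8002 , -11908 , -16870 , -23008 , -30442 , -39292
Δ³: -3906 , -4962 , -6138 , -7434 , -8850
Δ⁴: -1056 , -1176 , -1296 , -1416
Δ⁵: -120 , -120 , -120
The fifth differences are constant (-120).
-1416 − 120 = -1536;  -8850 − 1536 = -10386;  -39292 − 10386 = -49678;  -139503 − 49678 = -189181;  -421892 − 189181 = -611073
-1536 − 120 = -1656;  -10386 − 1656 = -12042;  -49678 − 12042 = -61720;  -189181 − 61720 = -250901;  -611073 − 250901 = -861974

-861974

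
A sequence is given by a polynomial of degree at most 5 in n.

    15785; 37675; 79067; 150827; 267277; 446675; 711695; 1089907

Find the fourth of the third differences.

D1: 21890, 41392, 71760, 116450, 179398, 265020, 378212
D2: 19502, 30368, 44690, 62948, 85622, 113192
D3: 10866, 14322, 18258, 22674, 27570
D4: 3456, 3936, 4416, 4896
D5: 480, 480, 480

22674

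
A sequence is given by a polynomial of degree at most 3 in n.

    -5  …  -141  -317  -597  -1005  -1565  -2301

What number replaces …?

-45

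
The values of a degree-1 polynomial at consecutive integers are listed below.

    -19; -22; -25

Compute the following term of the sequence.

-28

First differences: -3, -3
The first differences are constant (-3).
-25 − 3 = -28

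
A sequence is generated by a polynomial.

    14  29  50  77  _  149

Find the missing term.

110

Using the first 4 terms:
D1: 15  21  27
D2: 6  6
Constant second difference = 6.
Extend forward: 27 + 6 = 33;  77 + 33 = 110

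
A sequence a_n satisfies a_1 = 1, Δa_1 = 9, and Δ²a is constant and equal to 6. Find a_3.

Build the table forward from the leading diagonal:
D2: 6  6  6
D1: 9  15  21
a: 1  10  25

25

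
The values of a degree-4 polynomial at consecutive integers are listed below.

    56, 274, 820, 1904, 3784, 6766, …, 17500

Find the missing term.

11204

Using the first 6 terms:
First differences: 218  546  1084  1880  2982
Second differences: 328  538  796  1102
Third differences: 210  258  306
Fourth differences: 48  48
Constant fourth difference = 48.
Extend forward: 306 + 48 = 354;  1102 + 354 = 1456;  2982 + 1456 = 4438;  6766 + 4438 = 11204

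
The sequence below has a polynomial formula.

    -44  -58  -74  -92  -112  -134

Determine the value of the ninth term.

-212

Δ: -14 , -16 , -18 , -20 , -22
Δ²: -2 , -2 , -2 , -2
Second differences constant at -2.
-22 − 2 = -24;  -134 − 24 = -158
-24 − 2 = -26;  -158 − 26 = -184
-26 − 2 = -28;  -184 − 28 = -212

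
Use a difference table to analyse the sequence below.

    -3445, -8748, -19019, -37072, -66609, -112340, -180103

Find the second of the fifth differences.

-120

Δ: -5303, -10271, -18053, -29537, -45731, -67763
Δ²: -4968, -7782, -11484, -16194, -22032
Δ³: -2814, -3702, -4710, -5838
Δ⁴: -888, -1008, -1128
Δ⁵: -120, -120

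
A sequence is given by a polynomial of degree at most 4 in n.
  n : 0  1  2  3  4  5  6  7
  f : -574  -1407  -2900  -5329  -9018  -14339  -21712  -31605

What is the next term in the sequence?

First differences: -833, -1493, -2429, -3689, -5321, -7373, -9893
Second differences: -660, -936, -1260, -1632, -2052, -2520
Third differences: -276, -324, -372, -420, -468
Fourth differences: -48, -48, -48, -48
The fourth differences are constant (-48).
-468 − 48 = -516;  -2520 − 516 = -3036;  -9893 − 3036 = -12929;  -31605 − 12929 = -44534

-44534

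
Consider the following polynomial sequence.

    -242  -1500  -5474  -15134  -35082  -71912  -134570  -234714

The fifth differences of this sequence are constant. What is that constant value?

Δ: -1258, -3974, -9660, -19948, -36830, -62658, -100144
Δ²: -2716, -5686, -10288, -16882, -25828, -37486
Δ³: -2970, -4602, -6594, -8946, -11658
Δ⁴: -1632, -1992, -2352, -2712
Δ⁵: -360, -360, -360

-360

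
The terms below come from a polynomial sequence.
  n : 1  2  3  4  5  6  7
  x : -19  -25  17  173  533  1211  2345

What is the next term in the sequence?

4097

D1: -6, 42, 156, 360, 678, 1134
D2: 48, 114, 204, 318, 456
D3: 66, 90, 114, 138
D4: 24, 24, 24
Fourth differences constant at 24.
138 + 24 = 162;  456 + 162 = 618;  1134 + 618 = 1752;  2345 + 1752 = 4097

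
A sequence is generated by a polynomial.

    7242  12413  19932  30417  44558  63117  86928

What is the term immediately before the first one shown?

3873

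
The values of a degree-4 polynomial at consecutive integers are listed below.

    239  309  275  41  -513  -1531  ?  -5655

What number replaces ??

Using the first 6 terms:
Δ: 70, -34, -234, -554, -1018
Δ²: -104, -200, -320, -464
Δ³: -96, -120, -144
Δ⁴: -24, -24
Constant fourth difference = -24.
Extend forward: -144 − 24 = -168;  -464 − 168 = -632;  -1018 − 632 = -1650;  -1531 − 1650 = -3181

-3181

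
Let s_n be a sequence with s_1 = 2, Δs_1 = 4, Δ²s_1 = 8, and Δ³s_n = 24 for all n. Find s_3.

Build the table forward from the leading diagonal:
D3: 24  24  24
D2: 8  32  56
D1: 4  12  44
s: 2  6  18

18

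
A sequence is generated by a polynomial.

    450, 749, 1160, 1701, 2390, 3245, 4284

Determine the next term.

299, 411, 541, 689, 855, 1039
112, 130, 148, 166, 184
18, 18, 18, 18
Third differences constant at 18.
184 + 18 = 202;  1039 + 202 = 1241;  4284 + 1241 = 5525

5525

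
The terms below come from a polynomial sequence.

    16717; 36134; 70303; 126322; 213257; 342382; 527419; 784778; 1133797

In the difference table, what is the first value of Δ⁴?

1968

Δ: 19417, 34169, 56019, 86935, 129125, 185037, 257359, 349019
Δ²: 14752, 21850, 30916, 42190, 55912, 72322, 91660
Δ³: 7098, 9066, 11274, 13722, 16410, 19338
Δ⁴: 1968, 2208, 2448, 2688, 2928
Δ⁵: 240, 240, 240, 240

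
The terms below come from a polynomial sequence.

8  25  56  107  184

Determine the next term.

293

17, 31, 51, 77
14, 20, 26
6, 6
The third differences are constant (6).
26 + 6 = 32;  77 + 32 = 109;  184 + 109 = 293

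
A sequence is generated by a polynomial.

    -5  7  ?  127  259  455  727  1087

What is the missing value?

47

Using the last 5 terms:
132, 196, 272, 360
64, 76, 88
12, 12
Constant third difference = 12.
Extend backward: 64 − 12 = 52;  132 − 52 = 80;  127 − 80 = 47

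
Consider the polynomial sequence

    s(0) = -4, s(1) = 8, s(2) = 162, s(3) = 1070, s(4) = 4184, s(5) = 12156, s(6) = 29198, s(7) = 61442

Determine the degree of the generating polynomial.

5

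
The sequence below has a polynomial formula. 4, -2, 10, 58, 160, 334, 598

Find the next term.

Δ: -6, 12, 48, 102, 174, 264
Δ²: 18, 36, 54, 72, 90
Δ³: 18, 18, 18, 18
Third differences constant at 18.
90 + 18 = 108;  264 + 108 = 372;  598 + 372 = 970

970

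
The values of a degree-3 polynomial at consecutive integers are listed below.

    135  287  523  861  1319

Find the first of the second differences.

84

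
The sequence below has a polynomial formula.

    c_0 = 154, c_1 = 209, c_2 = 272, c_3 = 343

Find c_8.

818

D1: 55, 63, 71
D2: 8, 8
Constant second difference = 8, so extend:
71 + 8 = 79;  343 + 79 = 422
79 + 8 = 87;  422 + 87 = 509
87 + 8 = 95;  509 + 95 = 604
95 + 8 = 103;  604 + 103 = 707
103 + 8 = 111;  707 + 111 = 818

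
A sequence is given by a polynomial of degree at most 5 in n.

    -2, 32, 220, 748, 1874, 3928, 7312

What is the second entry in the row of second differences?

340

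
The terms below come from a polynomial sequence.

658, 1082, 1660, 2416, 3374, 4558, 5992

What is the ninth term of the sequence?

9706

424  578  756  958  1184  1434
154  178  202  226  250
24  24  24  24
The third differences are constant (24).
250 + 24 = 274;  1434 + 274 = 1708;  5992 + 1708 = 7700
274 + 24 = 298;  1708 + 298 = 2006;  7700 + 2006 = 9706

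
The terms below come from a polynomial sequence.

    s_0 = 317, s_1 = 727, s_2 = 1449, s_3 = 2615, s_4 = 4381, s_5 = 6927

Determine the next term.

10457

410, 722, 1166, 1766, 2546
312, 444, 600, 780
132, 156, 180
24, 24
The fourth differences are constant (24).
180 + 24 = 204;  780 + 204 = 984;  2546 + 984 = 3530;  6927 + 3530 = 10457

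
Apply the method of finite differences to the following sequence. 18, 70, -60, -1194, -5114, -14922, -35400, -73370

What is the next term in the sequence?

D1: 52, -130, -1134, -3920, -9808, -20478, -37970
D2: -182, -1004, -2786, -5888, -10670, -17492
D3: -822, -1782, -3102, -4782, -6822
D4: -960, -1320, -1680, -2040
D5: -360, -360, -360
Fifth differences constant at -360.
-2040 − 360 = -2400;  -6822 − 2400 = -9222;  -17492 − 9222 = -26714;  -37970 − 26714 = -64684;  -73370 − 64684 = -138054

-138054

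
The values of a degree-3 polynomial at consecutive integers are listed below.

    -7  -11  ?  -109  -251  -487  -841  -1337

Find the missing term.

-37

Using the last 5 terms:
Δ: -142, -236, -354, -496
Δ²: -94, -118, -142
Δ³: -24, -24
Constant third difference = -24.
Extend backward: -94 + 24 = -70;  -142 + 70 = -72;  -109 + 72 = -37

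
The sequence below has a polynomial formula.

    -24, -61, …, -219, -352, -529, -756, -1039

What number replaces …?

-124

Using the last 5 terms:
-133, -177, -227, -283
-44, -50, -56
-6, -6
Constant third difference = -6.
Extend backward: -44 + 6 = -38;  -133 + 38 = -95;  -219 + 95 = -124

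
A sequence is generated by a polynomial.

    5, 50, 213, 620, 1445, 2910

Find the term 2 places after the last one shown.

8888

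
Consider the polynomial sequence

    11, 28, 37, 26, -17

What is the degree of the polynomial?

3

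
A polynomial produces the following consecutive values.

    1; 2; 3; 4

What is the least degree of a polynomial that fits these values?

D1: 1, 1, 1
The first differences are constant, so the polynomial has degree 1.

1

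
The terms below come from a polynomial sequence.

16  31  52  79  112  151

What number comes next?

196

D1: 15, 21, 27, 33, 39
D2: 6, 6, 6, 6
The second differences are constant (6).
39 + 6 = 45;  151 + 45 = 196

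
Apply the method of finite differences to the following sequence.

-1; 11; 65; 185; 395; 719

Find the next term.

1181

Δ: 12, 54, 120, 210, 324
Δ²: 42, 66, 90, 114
Δ³: 24, 24, 24
Third differences constant at 24.
114 + 24 = 138;  324 + 138 = 462;  719 + 462 = 1181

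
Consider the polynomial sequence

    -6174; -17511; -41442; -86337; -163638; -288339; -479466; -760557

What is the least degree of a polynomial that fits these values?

5

Δ: -11337, -23931, -44895, -77301, -124701, -191127, -281091
Δ²: -12594, -20964, -32406, -47400, -66426, -89964
Δ³: -8370, -11442, -14994, -19026, -23538
Δ⁴: -3072, -3552, -4032, -4512
Δ⁵: -480, -480, -480
The fifth differences are constant, so the polynomial has degree 5.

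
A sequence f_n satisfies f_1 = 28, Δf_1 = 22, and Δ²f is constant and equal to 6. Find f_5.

152

Build the table forward from the leading diagonal:
Δ²: 6  6  6  6  6
Δ: 22  28  34  40  46
f: 28  50  78  112  152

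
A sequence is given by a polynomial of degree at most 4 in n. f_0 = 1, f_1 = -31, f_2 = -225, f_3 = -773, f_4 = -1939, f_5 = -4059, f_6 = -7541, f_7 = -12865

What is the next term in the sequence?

-32, -194, -548, -1166, -2120, -3482, -5324
-162, -354, -618, -954, -1362, -1842
-192, -264, -336, -408, -480
-72, -72, -72, -72
Constant fourth difference = -72, so extend:
-480 − 72 = -552;  -1842 − 552 = -2394;  -5324 − 2394 = -7718;  -12865 − 7718 = -20583

-20583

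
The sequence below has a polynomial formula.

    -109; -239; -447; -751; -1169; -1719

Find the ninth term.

-4341

First differences: -130, -208, -304, -418, -550
Second differences: -78, -96, -114, -132
Third differences: -18, -18, -18
Third differences constant at -18.
-132 − 18 = -150;  -550 − 150 = -700;  -1719 − 700 = -2419
-150 − 18 = -168;  -700 − 168 = -868;  -2419 − 868 = -3287
-168 − 18 = -186;  -868 − 186 = -1054;  -3287 − 1054 = -4341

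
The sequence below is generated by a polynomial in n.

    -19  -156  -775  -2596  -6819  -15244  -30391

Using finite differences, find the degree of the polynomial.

-137, -619, -1821, -4223, -8425, -15147
-482, -1202, -2402, -4202, -6722
-720, -1200, -1800, -2520
-480, -600, -720
-120, -120
The fifth differences are constant, so the polynomial has degree 5.

5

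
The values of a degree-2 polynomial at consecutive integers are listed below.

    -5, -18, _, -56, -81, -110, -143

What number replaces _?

-35

Using the last 4 terms:
D1: -25  -29  -33
D2: -4  -4
Constant second difference = -4.
Extend backward: -25 + 4 = -21;  -56 + 21 = -35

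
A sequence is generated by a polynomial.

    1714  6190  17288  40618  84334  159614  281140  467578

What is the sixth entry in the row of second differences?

Δ: 4476, 11098, 23330, 43716, 75280, 121526, 186438
Δ²: 6622, 12232, 20386, 31564, 46246, 64912
Δ³: 5610, 8154, 11178, 14682, 18666
Δ⁴: 2544, 3024, 3504, 3984
Δ⁵: 480, 480, 480

64912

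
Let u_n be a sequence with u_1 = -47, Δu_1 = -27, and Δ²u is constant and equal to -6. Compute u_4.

-146

Build the table forward from the leading diagonal:
Δ²: -6  -6  -6  -6
Δ: -27  -33  -39  -45
u: -47  -74  -107  -146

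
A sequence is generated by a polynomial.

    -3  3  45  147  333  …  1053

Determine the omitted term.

Using the first 5 terms:
D1: 6  42  102  186
D2: 36  60  84
D3: 24  24
Constant third difference = 24.
Extend forward: 84 + 24 = 108;  186 + 108 = 294;  333 + 294 = 627

627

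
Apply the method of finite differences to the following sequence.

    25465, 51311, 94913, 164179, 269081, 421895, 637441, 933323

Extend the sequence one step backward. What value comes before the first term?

11291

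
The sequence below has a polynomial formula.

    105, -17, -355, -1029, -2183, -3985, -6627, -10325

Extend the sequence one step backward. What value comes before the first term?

First differences: -122  -338  -674  -1154  -1802  -2642  -3698
Second differences: -216  -336  -480  -648  -840  -1056
Third differences: -120  -144  -168  -192  -216
Fourth differences: -24  -24  -24  -24
The fourth differences are constant at -24.
Work back: -120 + 24 = -96;  -216 + 96 = -120;  -122 + 120 = -2;  105 + 2 = 107

107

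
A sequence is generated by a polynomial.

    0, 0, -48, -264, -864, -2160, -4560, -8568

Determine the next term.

Δ: 0  -48  -216  -600  -1296  -2400  -4008
Δ²: -48  -168  -384  -696  -1104  -1608
Δ³: -120  -216  -312  -408  -504
Δ⁴: -96  -96  -96  -96
Constant fourth difference = -96, so extend:
-504 − 96 = -600;  -1608 − 600 = -2208;  -4008 − 2208 = -6216;  -8568 − 6216 = -14784

-14784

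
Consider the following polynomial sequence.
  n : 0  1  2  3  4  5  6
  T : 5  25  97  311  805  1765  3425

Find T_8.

First differences: 20, 72, 214, 494, 960, 1660
Second differences: 52, 142, 280, 466, 700
Third differences: 90, 138, 186, 234
Fourth differences: 48, 48, 48
Constant fourth difference = 48, so extend:
234 + 48 = 282;  700 + 282 = 982;  1660 + 982 = 2642;  3425 + 2642 = 6067
282 + 48 = 330;  982 + 330 = 1312;  2642 + 1312 = 3954;  6067 + 3954 = 10021

10021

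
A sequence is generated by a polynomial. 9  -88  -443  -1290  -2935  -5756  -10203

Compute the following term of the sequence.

-16798

Δ: -97  -355  -847  -1645  -2821  -4447
Δ²: -258  -492  -798  -1176  -1626
Δ³: -234  -306  -378  -450
Δ⁴: -72  -72  -72
The fourth differences are constant (-72).
-450 − 72 = -522;  -1626 − 522 = -2148;  -4447 − 2148 = -6595;  -10203 − 6595 = -16798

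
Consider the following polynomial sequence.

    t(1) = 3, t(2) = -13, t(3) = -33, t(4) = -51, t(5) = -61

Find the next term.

First differences: -16 , -20 , -18 , -10
Second differences: -4 , 2 , 8
Third differences: 6 , 6
Constant third difference = 6, so extend:
8 + 6 = 14;  -10 + 14 = 4;  -61 + 4 = -57

-57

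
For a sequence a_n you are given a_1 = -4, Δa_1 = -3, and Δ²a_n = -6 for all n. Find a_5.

Build the table forward from the leading diagonal:
Δ²: -6  -6  -6  -6  -6
Δ: -3  -9  -15  -21  -27
a: -4  -7  -16  -31  -52

-52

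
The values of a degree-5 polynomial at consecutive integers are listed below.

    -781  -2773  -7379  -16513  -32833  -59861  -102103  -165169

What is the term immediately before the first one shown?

-113

First differences: -1992, -4606, -9134, -16320, -27028, -42242, -63066
Second differences: -2614, -4528, -7186, -10708, -15214, -20824
Third differences: -1914, -2658, -3522, -4506, -5610
Fourth differences: -744, -864, -984, -1104
Fifth differences: -120, -120, -120
The fifth differences are constant at -120.
Work back: -744 + 120 = -624;  -1914 + 624 = -1290;  -2614 + 1290 = -1324;  -1992 + 1324 = -668;  -781 + 668 = -113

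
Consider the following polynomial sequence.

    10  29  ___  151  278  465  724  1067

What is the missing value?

72

Using the last 5 terms:
127, 187, 259, 343
60, 72, 84
12, 12
Constant third difference = 12.
Extend backward: 60 − 12 = 48;  127 − 48 = 79;  151 − 79 = 72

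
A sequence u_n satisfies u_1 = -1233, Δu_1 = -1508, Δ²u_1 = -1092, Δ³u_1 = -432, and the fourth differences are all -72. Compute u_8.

Build the table forward from the leading diagonal:
D4: -72, -72, -72, -72, -72, -72, -72, -72
D3: -432, -504, -576, -648, -720, -792, -864, -936
D2: -1092, -1524, -2028, -2604, -3252, -3972, -4764, -5628
D1: -1508, -2600, -4124, -6152, -8756, -12008, -15980, -20744
u: -1233, -2741, -5341, -9465, -15617, -24373, -36381, -52361

-52361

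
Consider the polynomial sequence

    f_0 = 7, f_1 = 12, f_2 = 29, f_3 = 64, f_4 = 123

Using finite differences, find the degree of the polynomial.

3

D1: 5, 17, 35, 59
D2: 12, 18, 24
D3: 6, 6
The third differences are constant, so the polynomial has degree 3.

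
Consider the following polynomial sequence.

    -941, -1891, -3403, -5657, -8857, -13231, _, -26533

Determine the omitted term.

-19031

Using the first 6 terms:
D1: -950, -1512, -2254, -3200, -4374
D2: -562, -742, -946, -1174
D3: -180, -204, -228
D4: -24, -24
Constant fourth difference = -24.
Extend forward: -228 − 24 = -252;  -1174 − 252 = -1426;  -4374 − 1426 = -5800;  -13231 − 5800 = -19031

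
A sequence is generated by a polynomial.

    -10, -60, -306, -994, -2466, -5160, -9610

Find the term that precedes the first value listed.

-6

Δ: -50  -246  -688  -1472  -2694  -4450
Δ²: -196  -442  -784  -1222  -1756
Δ³: -246  -342  -438  -534
Δ⁴: -96  -96  -96
The fourth differences are constant at -96.
Work back: -246 + 96 = -150;  -196 + 150 = -46;  -50 + 46 = -4;  -10 + 4 = -6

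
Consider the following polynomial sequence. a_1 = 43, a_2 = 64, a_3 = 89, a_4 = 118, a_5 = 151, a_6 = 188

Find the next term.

229

Δ: 21 , 25 , 29 , 33 , 37
Δ²: 4 , 4 , 4 , 4
Second differences constant at 4.
37 + 4 = 41;  188 + 41 = 229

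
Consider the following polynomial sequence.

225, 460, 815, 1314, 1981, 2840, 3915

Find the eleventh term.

10855

D1: 235 , 355 , 499 , 667 , 859 , 1075
D2: 120 , 144 , 168 , 192 , 216
D3: 24 , 24 , 24 , 24
Constant third difference = 24, so extend:
216 + 24 = 240;  1075 + 240 = 1315;  3915 + 1315 = 5230
240 + 24 = 264;  1315 + 264 = 1579;  5230 + 1579 = 6809
264 + 24 = 288;  1579 + 288 = 1867;  6809 + 1867 = 8676
288 + 24 = 312;  1867 + 312 = 2179;  8676 + 2179 = 10855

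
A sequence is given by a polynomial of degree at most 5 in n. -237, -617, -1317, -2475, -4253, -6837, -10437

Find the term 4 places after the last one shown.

D1: -380, -700, -1158, -1778, -2584, -3600
D2: -320, -458, -620, -806, -1016
D3: -138, -162, -186, -210
D4: -24, -24, -24
Constant fourth difference = -24, so extend:
-210 − 24 = -234;  -1016 − 234 = -1250;  -3600 − 1250 = -4850;  -10437 − 4850 = -15287
-234 − 24 = -258;  -1250 − 258 = -1508;  -4850 − 1508 = -6358;  -15287 − 6358 = -21645
-258 − 24 = -282;  -1508 − 282 = -1790;  -6358 − 1790 = -8148;  -21645 − 8148 = -29793
-282 − 24 = -306;  -1790 − 306 = -2096;  -8148 − 2096 = -10244;  -29793 − 10244 = -40037

-40037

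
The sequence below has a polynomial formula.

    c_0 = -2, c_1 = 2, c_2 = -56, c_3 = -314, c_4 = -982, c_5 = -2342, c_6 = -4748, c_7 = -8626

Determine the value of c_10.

4, -58, -258, -668, -1360, -2406, -3878
-62, -200, -410, -692, -1046, -1472
-138, -210, -282, -354, -426
-72, -72, -72, -72
Constant fourth difference = -72, so extend:
-426 − 72 = -498;  -1472 − 498 = -1970;  -3878 − 1970 = -5848;  -8626 − 5848 = -14474
-498 − 72 = -570;  -1970 − 570 = -2540;  -5848 − 2540 = -8388;  -14474 − 8388 = -22862
-570 − 72 = -642;  -2540 − 642 = -3182;  -8388 − 3182 = -11570;  -22862 − 11570 = -34432

-34432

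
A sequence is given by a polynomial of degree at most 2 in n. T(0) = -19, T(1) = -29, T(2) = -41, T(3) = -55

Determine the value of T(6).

First differences: -10, -12, -14
Second differences: -2, -2
Second differences constant at -2.
-14 − 2 = -16;  -55 − 16 = -71
-16 − 2 = -18;  -71 − 18 = -89
-18 − 2 = -20;  -89 − 20 = -109

-109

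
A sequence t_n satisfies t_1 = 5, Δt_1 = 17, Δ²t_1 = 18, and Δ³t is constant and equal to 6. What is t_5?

Build the table forward from the leading diagonal:
Δ³: 6, 6, 6, 6, 6
Δ²: 18, 24, 30, 36, 42
Δ: 17, 35, 59, 89, 125
t: 5, 22, 57, 116, 205

205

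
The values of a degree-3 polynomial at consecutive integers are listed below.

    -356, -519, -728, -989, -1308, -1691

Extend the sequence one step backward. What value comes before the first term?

-233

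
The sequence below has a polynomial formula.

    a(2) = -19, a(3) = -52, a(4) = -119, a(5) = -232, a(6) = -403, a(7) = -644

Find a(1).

-8

First differences: -33  -67  -113  -171  -241
Second differences: -34  -46  -58  -70
Third differences: -12  -12  -12
The third differences are constant at -12.
Work back: -34 + 12 = -22;  -33 + 22 = -11;  -19 + 11 = -8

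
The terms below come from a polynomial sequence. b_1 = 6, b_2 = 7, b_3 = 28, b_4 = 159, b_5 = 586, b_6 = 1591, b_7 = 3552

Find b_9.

12334

1 , 21 , 131 , 427 , 1005 , 1961
20 , 110 , 296 , 578 , 956
90 , 186 , 282 , 378
96 , 96 , 96
Fourth differences constant at 96.
378 + 96 = 474;  956 + 474 = 1430;  1961 + 1430 = 3391;  3552 + 3391 = 6943
474 + 96 = 570;  1430 + 570 = 2000;  3391 + 2000 = 5391;  6943 + 5391 = 12334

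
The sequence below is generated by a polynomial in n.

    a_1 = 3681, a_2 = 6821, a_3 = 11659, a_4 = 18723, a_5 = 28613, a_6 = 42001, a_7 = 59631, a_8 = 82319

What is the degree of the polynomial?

4

First differences: 3140, 4838, 7064, 9890, 13388, 17630, 22688
Second differences: 1698, 2226, 2826, 3498, 4242, 5058
Third differences: 528, 600, 672, 744, 816
Fourth differences: 72, 72, 72, 72
The fourth differences are constant, so the polynomial has degree 4.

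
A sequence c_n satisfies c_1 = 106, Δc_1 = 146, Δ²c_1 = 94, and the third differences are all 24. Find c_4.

Build the table forward from the leading diagonal:
Δ³: 24, 24, 24, 24
Δ²: 94, 118, 142, 166
Δ: 146, 240, 358, 500
c: 106, 252, 492, 850

850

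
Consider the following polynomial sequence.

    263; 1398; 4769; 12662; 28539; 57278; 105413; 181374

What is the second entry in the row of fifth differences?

240

D1: 1135, 3371, 7893, 15877, 28739, 48135, 75961
D2: 2236, 4522, 7984, 12862, 19396, 27826
D3: 2286, 3462, 4878, 6534, 8430
D4: 1176, 1416, 1656, 1896
D5: 240, 240, 240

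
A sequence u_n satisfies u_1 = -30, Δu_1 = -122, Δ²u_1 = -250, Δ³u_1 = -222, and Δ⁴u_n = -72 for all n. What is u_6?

Build the table forward from the leading diagonal:
D4: -72  -72  -72  -72  -72  -72
D3: -222  -294  -366  -438  -510  -582
D2: -250  -472  -766  -1132  -1570  -2080
D1: -122  -372  -844  -1610  -2742  -4312
u: -30  -152  -524  -1368  -2978  -5720

-5720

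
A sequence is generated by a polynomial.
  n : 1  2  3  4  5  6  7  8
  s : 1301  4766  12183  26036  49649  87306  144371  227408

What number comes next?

344301

D1: 3465, 7417, 13853, 23613, 37657, 57065, 83037
D2: 3952, 6436, 9760, 14044, 19408, 25972
D3: 2484, 3324, 4284, 5364, 6564
D4: 840, 960, 1080, 1200
D5: 120, 120, 120
The fifth differences are constant (120).
1200 + 120 = 1320;  6564 + 1320 = 7884;  25972 + 7884 = 33856;  83037 + 33856 = 116893;  227408 + 116893 = 344301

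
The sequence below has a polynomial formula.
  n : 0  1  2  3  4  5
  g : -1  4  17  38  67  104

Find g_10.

First differences: 5  13  21  29  37
Second differences: 8  8  8  8
Constant second difference = 8, so extend:
37 + 8 = 45;  104 + 45 = 149
45 + 8 = 53;  149 + 53 = 202
53 + 8 = 61;  202 + 61 = 263
61 + 8 = 69;  263 + 69 = 332
69 + 8 = 77;  332 + 77 = 409

409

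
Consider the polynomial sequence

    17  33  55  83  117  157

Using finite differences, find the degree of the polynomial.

Δ: 16, 22, 28, 34, 40
Δ²: 6, 6, 6, 6
The second differences are constant, so the polynomial has degree 2.

2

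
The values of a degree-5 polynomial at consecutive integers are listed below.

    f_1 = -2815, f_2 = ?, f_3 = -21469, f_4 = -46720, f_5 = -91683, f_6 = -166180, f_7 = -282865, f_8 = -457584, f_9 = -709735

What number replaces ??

-8580

Using the last 7 terms:
Δ: -25251, -44963, -74497, -116685, -174719, -252151
Δ²: -19712, -29534, -42188, -58034, -77432
Δ³: -9822, -12654, -15846, -19398
Δ⁴: -2832, -3192, -3552
Δ⁵: -360, -360
Constant fifth difference = -360.
Extend backward: -2832 + 360 = -2472;  -9822 + 2472 = -7350;  -19712 + 7350 = -12362;  -25251 + 12362 = -12889;  -21469 + 12889 = -8580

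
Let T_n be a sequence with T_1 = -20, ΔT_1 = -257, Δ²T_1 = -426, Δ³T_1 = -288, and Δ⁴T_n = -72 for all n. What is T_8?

Build the table forward from the leading diagonal:
Fourth differences: -72, -72, -72, -72, -72, -72, -72, -72
Third differences: -288, -360, -432, -504, -576, -648, -720, -792
Second differences: -426, -714, -1074, -1506, -2010, -2586, -3234, -3954
First differences: -257, -683, -1397, -2471, -3977, -5987, -8573, -11807
T: -20, -277, -960, -2357, -4828, -8805, -14792, -23365

-23365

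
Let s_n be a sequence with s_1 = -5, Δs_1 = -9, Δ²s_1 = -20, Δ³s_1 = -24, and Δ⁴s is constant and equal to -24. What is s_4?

-116

Build the table forward from the leading diagonal:
Δ⁴: -24  -24  -24  -24
Δ³: -24  -48  -72  -96
Δ²: -20  -44  -92  -164
Δ: -9  -29  -73  -165
s: -5  -14  -43  -116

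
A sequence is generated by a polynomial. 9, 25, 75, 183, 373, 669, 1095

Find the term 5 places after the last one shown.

6015

D1: 16, 50, 108, 190, 296, 426
D2: 34, 58, 82, 106, 130
D3: 24, 24, 24, 24
Constant third difference = 24, so extend:
130 + 24 = 154;  426 + 154 = 580;  1095 + 580 = 1675
154 + 24 = 178;  580 + 178 = 758;  1675 + 758 = 2433
178 + 24 = 202;  758 + 202 = 960;  2433 + 960 = 3393
202 + 24 = 226;  960 + 226 = 1186;  3393 + 1186 = 4579
226 + 24 = 250;  1186 + 250 = 1436;  4579 + 1436 = 6015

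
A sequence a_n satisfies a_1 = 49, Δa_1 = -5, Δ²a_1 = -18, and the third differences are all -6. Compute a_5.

Build the table forward from the leading diagonal:
Δ³: -6  -6  -6  -6  -6
Δ²: -18  -24  -30  -36  -42
Δ: -5  -23  -47  -77  -113
a: 49  44  21  -26  -103

-103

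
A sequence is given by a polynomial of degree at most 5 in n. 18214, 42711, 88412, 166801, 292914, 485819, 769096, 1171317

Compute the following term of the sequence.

1726526

24497  45701  78389  126113  192905  283277  402221
21204  32688  47724  66792  90372  118944
11484  15036  19068  23580  28572
3552  4032  4512  4992
480  480  480
Fifth differences constant at 480.
4992 + 480 = 5472;  28572 + 5472 = 34044;  118944 + 34044 = 152988;  402221 + 152988 = 555209;  1171317 + 555209 = 1726526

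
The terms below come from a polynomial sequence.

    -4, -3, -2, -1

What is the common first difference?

First differences: 1, 1, 1

1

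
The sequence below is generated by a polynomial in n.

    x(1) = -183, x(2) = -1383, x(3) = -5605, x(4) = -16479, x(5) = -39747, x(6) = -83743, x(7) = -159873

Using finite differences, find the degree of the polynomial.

First differences: -1200, -4222, -10874, -23268, -43996, -76130
Second differences: -3022, -6652, -12394, -20728, -32134
Third differences: -3630, -5742, -8334, -11406
Fourth differences: -2112, -2592, -3072
Fifth differences: -480, -480
The fifth differences are constant, so the polynomial has degree 5.

5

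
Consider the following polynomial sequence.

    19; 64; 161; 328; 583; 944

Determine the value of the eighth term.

2056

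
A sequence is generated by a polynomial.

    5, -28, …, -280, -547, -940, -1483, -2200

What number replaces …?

-115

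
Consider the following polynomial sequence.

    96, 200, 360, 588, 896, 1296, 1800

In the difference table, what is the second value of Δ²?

Δ: 104, 160, 228, 308, 400, 504
Δ²: 56, 68, 80, 92, 104
Δ³: 12, 12, 12, 12

68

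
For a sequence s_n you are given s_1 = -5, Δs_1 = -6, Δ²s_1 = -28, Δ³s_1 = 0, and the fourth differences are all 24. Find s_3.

-45

Build the table forward from the leading diagonal:
D4: 24  24  24
D3: 0  24  48
D2: -28  -28  -4
D1: -6  -34  -62
s: -5  -11  -45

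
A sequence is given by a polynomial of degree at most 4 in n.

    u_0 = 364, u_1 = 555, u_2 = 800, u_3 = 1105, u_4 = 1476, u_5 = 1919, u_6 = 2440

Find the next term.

3045

D1: 191 , 245 , 305 , 371 , 443 , 521
D2: 54 , 60 , 66 , 72 , 78
D3: 6 , 6 , 6 , 6
The third differences are constant (6).
78 + 6 = 84;  521 + 84 = 605;  2440 + 605 = 3045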